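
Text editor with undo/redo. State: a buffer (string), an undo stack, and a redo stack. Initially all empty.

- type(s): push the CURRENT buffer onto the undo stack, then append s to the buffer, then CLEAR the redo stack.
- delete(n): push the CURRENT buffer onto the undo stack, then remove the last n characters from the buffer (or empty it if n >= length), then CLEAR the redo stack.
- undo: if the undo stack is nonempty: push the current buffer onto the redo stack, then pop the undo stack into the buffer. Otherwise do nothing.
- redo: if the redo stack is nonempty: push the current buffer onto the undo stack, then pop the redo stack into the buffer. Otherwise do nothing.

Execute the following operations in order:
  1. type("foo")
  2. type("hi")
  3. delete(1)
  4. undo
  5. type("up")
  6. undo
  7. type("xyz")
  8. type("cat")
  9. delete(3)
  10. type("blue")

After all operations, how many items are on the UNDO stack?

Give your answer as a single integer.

Answer: 6

Derivation:
After op 1 (type): buf='foo' undo_depth=1 redo_depth=0
After op 2 (type): buf='foohi' undo_depth=2 redo_depth=0
After op 3 (delete): buf='fooh' undo_depth=3 redo_depth=0
After op 4 (undo): buf='foohi' undo_depth=2 redo_depth=1
After op 5 (type): buf='foohiup' undo_depth=3 redo_depth=0
After op 6 (undo): buf='foohi' undo_depth=2 redo_depth=1
After op 7 (type): buf='foohixyz' undo_depth=3 redo_depth=0
After op 8 (type): buf='foohixyzcat' undo_depth=4 redo_depth=0
After op 9 (delete): buf='foohixyz' undo_depth=5 redo_depth=0
After op 10 (type): buf='foohixyzblue' undo_depth=6 redo_depth=0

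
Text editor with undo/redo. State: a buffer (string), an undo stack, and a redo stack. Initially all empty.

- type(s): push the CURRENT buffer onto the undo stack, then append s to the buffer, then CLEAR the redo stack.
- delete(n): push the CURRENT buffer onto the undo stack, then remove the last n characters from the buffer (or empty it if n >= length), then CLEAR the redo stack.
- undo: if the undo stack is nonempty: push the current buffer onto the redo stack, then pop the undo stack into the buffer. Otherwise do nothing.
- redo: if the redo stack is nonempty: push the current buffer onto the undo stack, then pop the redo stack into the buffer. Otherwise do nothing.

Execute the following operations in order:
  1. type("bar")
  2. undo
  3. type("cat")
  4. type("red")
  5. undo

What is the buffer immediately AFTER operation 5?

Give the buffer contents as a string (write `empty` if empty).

After op 1 (type): buf='bar' undo_depth=1 redo_depth=0
After op 2 (undo): buf='(empty)' undo_depth=0 redo_depth=1
After op 3 (type): buf='cat' undo_depth=1 redo_depth=0
After op 4 (type): buf='catred' undo_depth=2 redo_depth=0
After op 5 (undo): buf='cat' undo_depth=1 redo_depth=1

Answer: cat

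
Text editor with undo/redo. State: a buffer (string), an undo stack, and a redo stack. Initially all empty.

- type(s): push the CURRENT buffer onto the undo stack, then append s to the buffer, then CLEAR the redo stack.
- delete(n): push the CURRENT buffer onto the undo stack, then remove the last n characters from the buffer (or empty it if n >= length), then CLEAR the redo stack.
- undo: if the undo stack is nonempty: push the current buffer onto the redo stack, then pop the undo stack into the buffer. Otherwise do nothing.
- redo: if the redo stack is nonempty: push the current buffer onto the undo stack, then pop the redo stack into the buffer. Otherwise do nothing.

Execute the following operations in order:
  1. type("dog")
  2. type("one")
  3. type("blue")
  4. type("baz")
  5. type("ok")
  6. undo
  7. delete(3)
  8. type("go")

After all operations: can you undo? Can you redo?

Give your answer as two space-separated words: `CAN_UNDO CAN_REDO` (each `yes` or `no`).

Answer: yes no

Derivation:
After op 1 (type): buf='dog' undo_depth=1 redo_depth=0
After op 2 (type): buf='dogone' undo_depth=2 redo_depth=0
After op 3 (type): buf='dogoneblue' undo_depth=3 redo_depth=0
After op 4 (type): buf='dogonebluebaz' undo_depth=4 redo_depth=0
After op 5 (type): buf='dogonebluebazok' undo_depth=5 redo_depth=0
After op 6 (undo): buf='dogonebluebaz' undo_depth=4 redo_depth=1
After op 7 (delete): buf='dogoneblue' undo_depth=5 redo_depth=0
After op 8 (type): buf='dogonebluego' undo_depth=6 redo_depth=0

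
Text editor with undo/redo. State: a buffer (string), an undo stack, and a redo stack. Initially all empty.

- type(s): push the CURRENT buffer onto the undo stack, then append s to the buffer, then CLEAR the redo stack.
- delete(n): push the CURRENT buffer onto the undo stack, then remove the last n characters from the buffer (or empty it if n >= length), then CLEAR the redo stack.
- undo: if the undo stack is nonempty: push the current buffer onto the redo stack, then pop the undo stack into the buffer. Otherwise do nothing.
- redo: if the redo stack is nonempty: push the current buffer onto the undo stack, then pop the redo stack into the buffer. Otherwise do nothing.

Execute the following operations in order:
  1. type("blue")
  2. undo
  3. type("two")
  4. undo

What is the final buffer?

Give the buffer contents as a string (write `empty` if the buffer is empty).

Answer: empty

Derivation:
After op 1 (type): buf='blue' undo_depth=1 redo_depth=0
After op 2 (undo): buf='(empty)' undo_depth=0 redo_depth=1
After op 3 (type): buf='two' undo_depth=1 redo_depth=0
After op 4 (undo): buf='(empty)' undo_depth=0 redo_depth=1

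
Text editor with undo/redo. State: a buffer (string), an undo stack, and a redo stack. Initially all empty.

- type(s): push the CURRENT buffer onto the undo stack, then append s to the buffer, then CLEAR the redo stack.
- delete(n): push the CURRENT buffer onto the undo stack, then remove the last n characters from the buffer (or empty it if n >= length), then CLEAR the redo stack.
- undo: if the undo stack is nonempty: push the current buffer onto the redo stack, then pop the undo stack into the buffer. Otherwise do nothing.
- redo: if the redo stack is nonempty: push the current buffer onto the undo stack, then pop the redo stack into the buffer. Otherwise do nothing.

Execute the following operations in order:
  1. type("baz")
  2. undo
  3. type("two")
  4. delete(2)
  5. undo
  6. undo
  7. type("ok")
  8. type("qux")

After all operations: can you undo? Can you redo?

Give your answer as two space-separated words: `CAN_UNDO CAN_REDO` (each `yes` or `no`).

Answer: yes no

Derivation:
After op 1 (type): buf='baz' undo_depth=1 redo_depth=0
After op 2 (undo): buf='(empty)' undo_depth=0 redo_depth=1
After op 3 (type): buf='two' undo_depth=1 redo_depth=0
After op 4 (delete): buf='t' undo_depth=2 redo_depth=0
After op 5 (undo): buf='two' undo_depth=1 redo_depth=1
After op 6 (undo): buf='(empty)' undo_depth=0 redo_depth=2
After op 7 (type): buf='ok' undo_depth=1 redo_depth=0
After op 8 (type): buf='okqux' undo_depth=2 redo_depth=0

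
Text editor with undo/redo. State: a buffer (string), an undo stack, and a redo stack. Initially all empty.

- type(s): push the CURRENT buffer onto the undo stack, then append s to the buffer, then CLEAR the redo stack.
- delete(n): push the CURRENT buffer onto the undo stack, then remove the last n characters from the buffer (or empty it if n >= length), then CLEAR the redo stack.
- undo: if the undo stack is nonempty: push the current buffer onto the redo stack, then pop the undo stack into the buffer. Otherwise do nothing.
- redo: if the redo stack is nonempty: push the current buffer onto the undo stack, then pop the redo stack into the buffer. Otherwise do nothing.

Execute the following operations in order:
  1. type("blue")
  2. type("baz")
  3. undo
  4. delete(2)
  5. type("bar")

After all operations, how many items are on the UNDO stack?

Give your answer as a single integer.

After op 1 (type): buf='blue' undo_depth=1 redo_depth=0
After op 2 (type): buf='bluebaz' undo_depth=2 redo_depth=0
After op 3 (undo): buf='blue' undo_depth=1 redo_depth=1
After op 4 (delete): buf='bl' undo_depth=2 redo_depth=0
After op 5 (type): buf='blbar' undo_depth=3 redo_depth=0

Answer: 3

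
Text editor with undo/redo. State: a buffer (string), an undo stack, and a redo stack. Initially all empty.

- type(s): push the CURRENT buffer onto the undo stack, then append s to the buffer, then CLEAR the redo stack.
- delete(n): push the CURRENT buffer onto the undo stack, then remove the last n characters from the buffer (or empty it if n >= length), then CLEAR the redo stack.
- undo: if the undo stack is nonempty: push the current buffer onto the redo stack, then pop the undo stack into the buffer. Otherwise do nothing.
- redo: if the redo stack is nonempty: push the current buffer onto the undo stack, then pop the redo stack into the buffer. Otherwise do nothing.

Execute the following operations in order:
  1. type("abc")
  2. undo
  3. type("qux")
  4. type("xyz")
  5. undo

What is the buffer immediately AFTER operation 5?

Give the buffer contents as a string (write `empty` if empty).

Answer: qux

Derivation:
After op 1 (type): buf='abc' undo_depth=1 redo_depth=0
After op 2 (undo): buf='(empty)' undo_depth=0 redo_depth=1
After op 3 (type): buf='qux' undo_depth=1 redo_depth=0
After op 4 (type): buf='quxxyz' undo_depth=2 redo_depth=0
After op 5 (undo): buf='qux' undo_depth=1 redo_depth=1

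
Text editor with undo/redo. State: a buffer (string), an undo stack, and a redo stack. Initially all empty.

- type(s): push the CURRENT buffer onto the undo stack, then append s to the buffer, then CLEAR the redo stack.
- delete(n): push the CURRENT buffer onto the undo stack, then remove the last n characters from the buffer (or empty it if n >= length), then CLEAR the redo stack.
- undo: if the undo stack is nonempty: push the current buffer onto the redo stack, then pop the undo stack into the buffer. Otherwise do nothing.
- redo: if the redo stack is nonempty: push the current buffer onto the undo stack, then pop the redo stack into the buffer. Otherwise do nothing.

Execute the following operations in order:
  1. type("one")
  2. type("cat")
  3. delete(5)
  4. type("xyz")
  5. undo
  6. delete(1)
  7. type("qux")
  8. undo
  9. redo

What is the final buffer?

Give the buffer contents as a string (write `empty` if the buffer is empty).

After op 1 (type): buf='one' undo_depth=1 redo_depth=0
After op 2 (type): buf='onecat' undo_depth=2 redo_depth=0
After op 3 (delete): buf='o' undo_depth=3 redo_depth=0
After op 4 (type): buf='oxyz' undo_depth=4 redo_depth=0
After op 5 (undo): buf='o' undo_depth=3 redo_depth=1
After op 6 (delete): buf='(empty)' undo_depth=4 redo_depth=0
After op 7 (type): buf='qux' undo_depth=5 redo_depth=0
After op 8 (undo): buf='(empty)' undo_depth=4 redo_depth=1
After op 9 (redo): buf='qux' undo_depth=5 redo_depth=0

Answer: qux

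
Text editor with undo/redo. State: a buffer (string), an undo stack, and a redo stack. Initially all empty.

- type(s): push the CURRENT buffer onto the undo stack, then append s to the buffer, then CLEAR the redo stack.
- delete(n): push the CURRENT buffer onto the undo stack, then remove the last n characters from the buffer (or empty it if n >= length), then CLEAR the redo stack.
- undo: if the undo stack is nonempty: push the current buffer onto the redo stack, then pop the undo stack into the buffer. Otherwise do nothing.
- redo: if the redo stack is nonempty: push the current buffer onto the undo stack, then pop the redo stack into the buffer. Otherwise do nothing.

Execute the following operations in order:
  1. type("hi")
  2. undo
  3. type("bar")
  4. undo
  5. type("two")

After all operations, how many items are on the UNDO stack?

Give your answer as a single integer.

After op 1 (type): buf='hi' undo_depth=1 redo_depth=0
After op 2 (undo): buf='(empty)' undo_depth=0 redo_depth=1
After op 3 (type): buf='bar' undo_depth=1 redo_depth=0
After op 4 (undo): buf='(empty)' undo_depth=0 redo_depth=1
After op 5 (type): buf='two' undo_depth=1 redo_depth=0

Answer: 1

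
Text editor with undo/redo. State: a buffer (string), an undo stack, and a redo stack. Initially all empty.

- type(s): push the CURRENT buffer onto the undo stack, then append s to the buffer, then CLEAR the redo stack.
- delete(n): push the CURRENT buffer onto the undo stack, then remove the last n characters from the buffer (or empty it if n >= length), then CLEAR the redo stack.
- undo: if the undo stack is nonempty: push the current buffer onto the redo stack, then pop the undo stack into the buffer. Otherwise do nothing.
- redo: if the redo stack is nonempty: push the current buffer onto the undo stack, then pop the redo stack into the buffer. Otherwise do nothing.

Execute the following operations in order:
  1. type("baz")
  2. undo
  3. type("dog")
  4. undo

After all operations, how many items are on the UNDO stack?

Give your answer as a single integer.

After op 1 (type): buf='baz' undo_depth=1 redo_depth=0
After op 2 (undo): buf='(empty)' undo_depth=0 redo_depth=1
After op 3 (type): buf='dog' undo_depth=1 redo_depth=0
After op 4 (undo): buf='(empty)' undo_depth=0 redo_depth=1

Answer: 0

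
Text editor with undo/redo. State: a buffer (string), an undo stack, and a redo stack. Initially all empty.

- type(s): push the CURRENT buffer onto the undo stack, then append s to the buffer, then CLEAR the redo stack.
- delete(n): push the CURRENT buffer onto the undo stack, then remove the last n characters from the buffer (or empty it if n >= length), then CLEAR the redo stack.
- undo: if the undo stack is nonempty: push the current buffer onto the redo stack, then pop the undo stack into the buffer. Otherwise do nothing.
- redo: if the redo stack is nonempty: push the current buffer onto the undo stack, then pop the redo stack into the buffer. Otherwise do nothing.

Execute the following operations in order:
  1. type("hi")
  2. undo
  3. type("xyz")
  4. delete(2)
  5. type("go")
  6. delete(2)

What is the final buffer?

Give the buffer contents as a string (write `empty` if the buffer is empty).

After op 1 (type): buf='hi' undo_depth=1 redo_depth=0
After op 2 (undo): buf='(empty)' undo_depth=0 redo_depth=1
After op 3 (type): buf='xyz' undo_depth=1 redo_depth=0
After op 4 (delete): buf='x' undo_depth=2 redo_depth=0
After op 5 (type): buf='xgo' undo_depth=3 redo_depth=0
After op 6 (delete): buf='x' undo_depth=4 redo_depth=0

Answer: x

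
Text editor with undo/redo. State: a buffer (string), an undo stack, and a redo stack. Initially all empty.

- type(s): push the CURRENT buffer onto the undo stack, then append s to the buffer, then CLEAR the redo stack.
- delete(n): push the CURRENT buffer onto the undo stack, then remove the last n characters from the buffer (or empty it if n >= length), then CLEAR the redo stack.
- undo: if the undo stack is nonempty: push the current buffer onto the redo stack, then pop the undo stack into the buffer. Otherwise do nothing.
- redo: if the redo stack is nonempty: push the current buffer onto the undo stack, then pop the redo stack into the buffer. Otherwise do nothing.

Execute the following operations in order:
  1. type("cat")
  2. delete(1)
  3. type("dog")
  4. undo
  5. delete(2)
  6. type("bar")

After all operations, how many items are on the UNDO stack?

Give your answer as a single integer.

After op 1 (type): buf='cat' undo_depth=1 redo_depth=0
After op 2 (delete): buf='ca' undo_depth=2 redo_depth=0
After op 3 (type): buf='cadog' undo_depth=3 redo_depth=0
After op 4 (undo): buf='ca' undo_depth=2 redo_depth=1
After op 5 (delete): buf='(empty)' undo_depth=3 redo_depth=0
After op 6 (type): buf='bar' undo_depth=4 redo_depth=0

Answer: 4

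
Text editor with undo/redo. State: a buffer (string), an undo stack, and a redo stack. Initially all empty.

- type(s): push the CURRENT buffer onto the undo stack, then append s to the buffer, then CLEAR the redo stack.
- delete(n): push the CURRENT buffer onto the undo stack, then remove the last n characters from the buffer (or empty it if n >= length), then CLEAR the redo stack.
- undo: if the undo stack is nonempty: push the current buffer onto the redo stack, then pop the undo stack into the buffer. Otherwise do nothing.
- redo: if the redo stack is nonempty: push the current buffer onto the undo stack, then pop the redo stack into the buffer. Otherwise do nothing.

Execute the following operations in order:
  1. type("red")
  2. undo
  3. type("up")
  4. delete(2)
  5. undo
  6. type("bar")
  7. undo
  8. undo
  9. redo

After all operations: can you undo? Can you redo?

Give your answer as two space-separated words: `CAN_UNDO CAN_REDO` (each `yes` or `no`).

After op 1 (type): buf='red' undo_depth=1 redo_depth=0
After op 2 (undo): buf='(empty)' undo_depth=0 redo_depth=1
After op 3 (type): buf='up' undo_depth=1 redo_depth=0
After op 4 (delete): buf='(empty)' undo_depth=2 redo_depth=0
After op 5 (undo): buf='up' undo_depth=1 redo_depth=1
After op 6 (type): buf='upbar' undo_depth=2 redo_depth=0
After op 7 (undo): buf='up' undo_depth=1 redo_depth=1
After op 8 (undo): buf='(empty)' undo_depth=0 redo_depth=2
After op 9 (redo): buf='up' undo_depth=1 redo_depth=1

Answer: yes yes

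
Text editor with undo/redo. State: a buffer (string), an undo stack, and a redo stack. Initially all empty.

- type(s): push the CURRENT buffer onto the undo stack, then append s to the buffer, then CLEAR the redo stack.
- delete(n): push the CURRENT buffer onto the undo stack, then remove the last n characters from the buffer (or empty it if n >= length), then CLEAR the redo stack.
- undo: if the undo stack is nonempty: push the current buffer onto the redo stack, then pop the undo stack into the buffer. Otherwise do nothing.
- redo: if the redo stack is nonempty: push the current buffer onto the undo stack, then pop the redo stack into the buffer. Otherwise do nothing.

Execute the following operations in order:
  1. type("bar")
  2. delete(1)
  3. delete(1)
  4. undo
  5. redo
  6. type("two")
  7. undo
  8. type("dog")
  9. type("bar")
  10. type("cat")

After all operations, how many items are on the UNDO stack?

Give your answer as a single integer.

After op 1 (type): buf='bar' undo_depth=1 redo_depth=0
After op 2 (delete): buf='ba' undo_depth=2 redo_depth=0
After op 3 (delete): buf='b' undo_depth=3 redo_depth=0
After op 4 (undo): buf='ba' undo_depth=2 redo_depth=1
After op 5 (redo): buf='b' undo_depth=3 redo_depth=0
After op 6 (type): buf='btwo' undo_depth=4 redo_depth=0
After op 7 (undo): buf='b' undo_depth=3 redo_depth=1
After op 8 (type): buf='bdog' undo_depth=4 redo_depth=0
After op 9 (type): buf='bdogbar' undo_depth=5 redo_depth=0
After op 10 (type): buf='bdogbarcat' undo_depth=6 redo_depth=0

Answer: 6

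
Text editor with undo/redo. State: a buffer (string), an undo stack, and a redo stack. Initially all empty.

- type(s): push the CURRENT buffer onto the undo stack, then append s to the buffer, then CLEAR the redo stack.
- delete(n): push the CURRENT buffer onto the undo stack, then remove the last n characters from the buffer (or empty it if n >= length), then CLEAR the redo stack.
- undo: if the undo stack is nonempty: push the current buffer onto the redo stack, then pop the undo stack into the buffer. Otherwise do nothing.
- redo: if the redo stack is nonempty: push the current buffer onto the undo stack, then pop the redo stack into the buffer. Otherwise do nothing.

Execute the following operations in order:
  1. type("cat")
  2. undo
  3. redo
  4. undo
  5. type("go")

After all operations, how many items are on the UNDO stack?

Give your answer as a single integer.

After op 1 (type): buf='cat' undo_depth=1 redo_depth=0
After op 2 (undo): buf='(empty)' undo_depth=0 redo_depth=1
After op 3 (redo): buf='cat' undo_depth=1 redo_depth=0
After op 4 (undo): buf='(empty)' undo_depth=0 redo_depth=1
After op 5 (type): buf='go' undo_depth=1 redo_depth=0

Answer: 1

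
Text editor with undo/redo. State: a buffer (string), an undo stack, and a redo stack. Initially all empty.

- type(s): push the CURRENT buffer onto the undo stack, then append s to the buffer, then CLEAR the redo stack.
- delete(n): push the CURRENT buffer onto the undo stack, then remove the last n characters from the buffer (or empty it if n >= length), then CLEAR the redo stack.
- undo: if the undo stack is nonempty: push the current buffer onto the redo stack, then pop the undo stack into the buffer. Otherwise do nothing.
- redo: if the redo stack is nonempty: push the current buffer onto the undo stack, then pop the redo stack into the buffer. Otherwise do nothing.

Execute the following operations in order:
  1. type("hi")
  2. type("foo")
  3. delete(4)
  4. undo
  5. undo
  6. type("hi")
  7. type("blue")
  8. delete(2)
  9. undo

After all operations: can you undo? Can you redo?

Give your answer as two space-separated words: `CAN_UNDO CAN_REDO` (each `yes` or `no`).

Answer: yes yes

Derivation:
After op 1 (type): buf='hi' undo_depth=1 redo_depth=0
After op 2 (type): buf='hifoo' undo_depth=2 redo_depth=0
After op 3 (delete): buf='h' undo_depth=3 redo_depth=0
After op 4 (undo): buf='hifoo' undo_depth=2 redo_depth=1
After op 5 (undo): buf='hi' undo_depth=1 redo_depth=2
After op 6 (type): buf='hihi' undo_depth=2 redo_depth=0
After op 7 (type): buf='hihiblue' undo_depth=3 redo_depth=0
After op 8 (delete): buf='hihibl' undo_depth=4 redo_depth=0
After op 9 (undo): buf='hihiblue' undo_depth=3 redo_depth=1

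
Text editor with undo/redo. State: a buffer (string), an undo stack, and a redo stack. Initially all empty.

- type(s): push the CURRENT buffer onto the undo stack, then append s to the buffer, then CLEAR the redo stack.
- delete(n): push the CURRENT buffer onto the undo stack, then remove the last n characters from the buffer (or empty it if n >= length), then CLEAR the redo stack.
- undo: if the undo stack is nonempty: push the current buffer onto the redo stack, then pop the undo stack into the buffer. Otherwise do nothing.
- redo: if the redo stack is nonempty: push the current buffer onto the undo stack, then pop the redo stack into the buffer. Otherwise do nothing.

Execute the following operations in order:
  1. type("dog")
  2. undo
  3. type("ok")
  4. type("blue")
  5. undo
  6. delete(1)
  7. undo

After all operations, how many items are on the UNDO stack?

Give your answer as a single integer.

Answer: 1

Derivation:
After op 1 (type): buf='dog' undo_depth=1 redo_depth=0
After op 2 (undo): buf='(empty)' undo_depth=0 redo_depth=1
After op 3 (type): buf='ok' undo_depth=1 redo_depth=0
After op 4 (type): buf='okblue' undo_depth=2 redo_depth=0
After op 5 (undo): buf='ok' undo_depth=1 redo_depth=1
After op 6 (delete): buf='o' undo_depth=2 redo_depth=0
After op 7 (undo): buf='ok' undo_depth=1 redo_depth=1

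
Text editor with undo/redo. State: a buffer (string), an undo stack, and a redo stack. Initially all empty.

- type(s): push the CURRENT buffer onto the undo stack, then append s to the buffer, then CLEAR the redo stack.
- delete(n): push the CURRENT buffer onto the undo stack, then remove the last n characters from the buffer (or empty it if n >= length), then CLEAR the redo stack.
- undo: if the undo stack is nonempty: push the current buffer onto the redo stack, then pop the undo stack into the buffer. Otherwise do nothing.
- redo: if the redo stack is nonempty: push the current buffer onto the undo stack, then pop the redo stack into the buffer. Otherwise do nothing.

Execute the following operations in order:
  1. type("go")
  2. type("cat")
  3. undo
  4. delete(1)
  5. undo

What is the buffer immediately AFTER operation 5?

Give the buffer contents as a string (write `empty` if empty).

After op 1 (type): buf='go' undo_depth=1 redo_depth=0
After op 2 (type): buf='gocat' undo_depth=2 redo_depth=0
After op 3 (undo): buf='go' undo_depth=1 redo_depth=1
After op 4 (delete): buf='g' undo_depth=2 redo_depth=0
After op 5 (undo): buf='go' undo_depth=1 redo_depth=1

Answer: go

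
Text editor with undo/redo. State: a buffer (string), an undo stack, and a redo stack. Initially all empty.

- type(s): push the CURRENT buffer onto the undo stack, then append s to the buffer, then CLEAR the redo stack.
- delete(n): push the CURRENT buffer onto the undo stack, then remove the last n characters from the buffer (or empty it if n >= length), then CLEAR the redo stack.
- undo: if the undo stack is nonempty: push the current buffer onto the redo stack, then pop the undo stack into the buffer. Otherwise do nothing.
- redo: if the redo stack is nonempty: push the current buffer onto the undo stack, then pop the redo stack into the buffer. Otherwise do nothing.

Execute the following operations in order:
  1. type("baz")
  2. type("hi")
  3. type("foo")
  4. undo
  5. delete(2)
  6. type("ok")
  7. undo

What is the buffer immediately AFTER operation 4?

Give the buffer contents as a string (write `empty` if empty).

After op 1 (type): buf='baz' undo_depth=1 redo_depth=0
After op 2 (type): buf='bazhi' undo_depth=2 redo_depth=0
After op 3 (type): buf='bazhifoo' undo_depth=3 redo_depth=0
After op 4 (undo): buf='bazhi' undo_depth=2 redo_depth=1

Answer: bazhi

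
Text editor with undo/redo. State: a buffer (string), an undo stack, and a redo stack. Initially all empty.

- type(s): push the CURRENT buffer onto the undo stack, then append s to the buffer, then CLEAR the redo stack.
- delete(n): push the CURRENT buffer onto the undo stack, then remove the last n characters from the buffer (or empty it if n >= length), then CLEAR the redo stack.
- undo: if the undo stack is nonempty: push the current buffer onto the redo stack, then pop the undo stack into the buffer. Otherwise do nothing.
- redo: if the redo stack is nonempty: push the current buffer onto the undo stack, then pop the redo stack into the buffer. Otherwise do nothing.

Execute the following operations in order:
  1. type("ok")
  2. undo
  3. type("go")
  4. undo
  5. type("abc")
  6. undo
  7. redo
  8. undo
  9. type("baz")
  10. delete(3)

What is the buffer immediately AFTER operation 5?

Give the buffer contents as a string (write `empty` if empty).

After op 1 (type): buf='ok' undo_depth=1 redo_depth=0
After op 2 (undo): buf='(empty)' undo_depth=0 redo_depth=1
After op 3 (type): buf='go' undo_depth=1 redo_depth=0
After op 4 (undo): buf='(empty)' undo_depth=0 redo_depth=1
After op 5 (type): buf='abc' undo_depth=1 redo_depth=0

Answer: abc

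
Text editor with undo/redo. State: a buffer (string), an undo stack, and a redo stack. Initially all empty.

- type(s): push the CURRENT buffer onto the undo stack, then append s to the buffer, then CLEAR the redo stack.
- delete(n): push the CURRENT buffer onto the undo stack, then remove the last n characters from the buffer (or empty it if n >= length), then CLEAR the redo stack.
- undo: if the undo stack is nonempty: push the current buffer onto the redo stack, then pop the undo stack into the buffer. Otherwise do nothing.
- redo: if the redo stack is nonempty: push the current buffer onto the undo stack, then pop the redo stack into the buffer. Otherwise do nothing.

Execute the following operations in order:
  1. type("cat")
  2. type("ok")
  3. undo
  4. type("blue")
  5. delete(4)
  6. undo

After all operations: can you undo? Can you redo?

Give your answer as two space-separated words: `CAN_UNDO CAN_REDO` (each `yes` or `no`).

After op 1 (type): buf='cat' undo_depth=1 redo_depth=0
After op 2 (type): buf='catok' undo_depth=2 redo_depth=0
After op 3 (undo): buf='cat' undo_depth=1 redo_depth=1
After op 4 (type): buf='catblue' undo_depth=2 redo_depth=0
After op 5 (delete): buf='cat' undo_depth=3 redo_depth=0
After op 6 (undo): buf='catblue' undo_depth=2 redo_depth=1

Answer: yes yes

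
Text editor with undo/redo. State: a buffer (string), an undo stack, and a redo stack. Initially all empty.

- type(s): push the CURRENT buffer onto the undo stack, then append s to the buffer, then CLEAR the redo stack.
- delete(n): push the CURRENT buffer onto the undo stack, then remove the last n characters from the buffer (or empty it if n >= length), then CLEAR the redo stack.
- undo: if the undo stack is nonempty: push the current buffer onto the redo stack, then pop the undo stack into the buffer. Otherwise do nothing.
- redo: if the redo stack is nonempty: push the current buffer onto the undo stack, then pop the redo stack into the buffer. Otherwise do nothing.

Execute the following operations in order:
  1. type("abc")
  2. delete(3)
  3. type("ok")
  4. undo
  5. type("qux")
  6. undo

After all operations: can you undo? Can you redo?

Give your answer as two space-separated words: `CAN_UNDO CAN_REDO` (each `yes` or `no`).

Answer: yes yes

Derivation:
After op 1 (type): buf='abc' undo_depth=1 redo_depth=0
After op 2 (delete): buf='(empty)' undo_depth=2 redo_depth=0
After op 3 (type): buf='ok' undo_depth=3 redo_depth=0
After op 4 (undo): buf='(empty)' undo_depth=2 redo_depth=1
After op 5 (type): buf='qux' undo_depth=3 redo_depth=0
After op 6 (undo): buf='(empty)' undo_depth=2 redo_depth=1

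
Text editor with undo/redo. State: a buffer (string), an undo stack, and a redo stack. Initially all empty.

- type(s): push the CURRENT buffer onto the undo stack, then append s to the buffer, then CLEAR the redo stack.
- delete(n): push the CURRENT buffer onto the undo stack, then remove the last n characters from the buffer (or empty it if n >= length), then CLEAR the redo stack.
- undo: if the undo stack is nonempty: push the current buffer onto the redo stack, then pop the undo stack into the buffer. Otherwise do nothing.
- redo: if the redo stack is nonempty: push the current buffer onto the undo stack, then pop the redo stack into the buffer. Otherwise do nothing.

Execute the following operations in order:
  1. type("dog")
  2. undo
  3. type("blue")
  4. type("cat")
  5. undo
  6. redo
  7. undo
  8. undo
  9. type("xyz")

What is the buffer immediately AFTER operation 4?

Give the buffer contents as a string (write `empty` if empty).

After op 1 (type): buf='dog' undo_depth=1 redo_depth=0
After op 2 (undo): buf='(empty)' undo_depth=0 redo_depth=1
After op 3 (type): buf='blue' undo_depth=1 redo_depth=0
After op 4 (type): buf='bluecat' undo_depth=2 redo_depth=0

Answer: bluecat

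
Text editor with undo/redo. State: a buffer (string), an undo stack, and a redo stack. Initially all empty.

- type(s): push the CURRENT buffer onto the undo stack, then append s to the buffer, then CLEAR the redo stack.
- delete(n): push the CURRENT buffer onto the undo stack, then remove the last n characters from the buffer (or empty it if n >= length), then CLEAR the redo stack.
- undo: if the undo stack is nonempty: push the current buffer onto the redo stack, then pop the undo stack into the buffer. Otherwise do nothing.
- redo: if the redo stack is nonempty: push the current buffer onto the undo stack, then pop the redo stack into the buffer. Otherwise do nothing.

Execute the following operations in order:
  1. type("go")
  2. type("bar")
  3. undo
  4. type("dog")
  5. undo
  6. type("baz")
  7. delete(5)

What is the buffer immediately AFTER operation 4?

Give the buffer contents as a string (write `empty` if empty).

After op 1 (type): buf='go' undo_depth=1 redo_depth=0
After op 2 (type): buf='gobar' undo_depth=2 redo_depth=0
After op 3 (undo): buf='go' undo_depth=1 redo_depth=1
After op 4 (type): buf='godog' undo_depth=2 redo_depth=0

Answer: godog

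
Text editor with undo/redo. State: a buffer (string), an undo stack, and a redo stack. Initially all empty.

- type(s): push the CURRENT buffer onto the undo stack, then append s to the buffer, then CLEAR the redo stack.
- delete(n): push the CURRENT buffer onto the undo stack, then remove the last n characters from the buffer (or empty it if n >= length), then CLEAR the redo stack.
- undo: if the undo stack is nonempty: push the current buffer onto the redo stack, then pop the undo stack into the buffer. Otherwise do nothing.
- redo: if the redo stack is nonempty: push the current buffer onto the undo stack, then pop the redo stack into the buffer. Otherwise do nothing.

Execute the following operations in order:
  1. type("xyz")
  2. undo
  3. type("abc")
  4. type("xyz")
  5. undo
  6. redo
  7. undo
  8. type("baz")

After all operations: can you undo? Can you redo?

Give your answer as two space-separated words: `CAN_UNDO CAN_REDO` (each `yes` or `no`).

After op 1 (type): buf='xyz' undo_depth=1 redo_depth=0
After op 2 (undo): buf='(empty)' undo_depth=0 redo_depth=1
After op 3 (type): buf='abc' undo_depth=1 redo_depth=0
After op 4 (type): buf='abcxyz' undo_depth=2 redo_depth=0
After op 5 (undo): buf='abc' undo_depth=1 redo_depth=1
After op 6 (redo): buf='abcxyz' undo_depth=2 redo_depth=0
After op 7 (undo): buf='abc' undo_depth=1 redo_depth=1
After op 8 (type): buf='abcbaz' undo_depth=2 redo_depth=0

Answer: yes no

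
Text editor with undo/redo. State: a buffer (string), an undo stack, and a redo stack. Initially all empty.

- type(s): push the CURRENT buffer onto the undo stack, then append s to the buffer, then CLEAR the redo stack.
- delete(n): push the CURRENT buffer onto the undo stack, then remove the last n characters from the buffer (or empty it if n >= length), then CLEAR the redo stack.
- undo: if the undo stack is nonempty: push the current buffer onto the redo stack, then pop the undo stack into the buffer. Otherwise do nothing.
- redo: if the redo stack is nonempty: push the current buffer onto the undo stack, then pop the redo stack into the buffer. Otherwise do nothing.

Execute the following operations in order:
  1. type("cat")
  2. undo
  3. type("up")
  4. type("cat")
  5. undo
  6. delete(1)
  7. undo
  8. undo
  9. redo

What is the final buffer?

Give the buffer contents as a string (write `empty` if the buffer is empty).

Answer: up

Derivation:
After op 1 (type): buf='cat' undo_depth=1 redo_depth=0
After op 2 (undo): buf='(empty)' undo_depth=0 redo_depth=1
After op 3 (type): buf='up' undo_depth=1 redo_depth=0
After op 4 (type): buf='upcat' undo_depth=2 redo_depth=0
After op 5 (undo): buf='up' undo_depth=1 redo_depth=1
After op 6 (delete): buf='u' undo_depth=2 redo_depth=0
After op 7 (undo): buf='up' undo_depth=1 redo_depth=1
After op 8 (undo): buf='(empty)' undo_depth=0 redo_depth=2
After op 9 (redo): buf='up' undo_depth=1 redo_depth=1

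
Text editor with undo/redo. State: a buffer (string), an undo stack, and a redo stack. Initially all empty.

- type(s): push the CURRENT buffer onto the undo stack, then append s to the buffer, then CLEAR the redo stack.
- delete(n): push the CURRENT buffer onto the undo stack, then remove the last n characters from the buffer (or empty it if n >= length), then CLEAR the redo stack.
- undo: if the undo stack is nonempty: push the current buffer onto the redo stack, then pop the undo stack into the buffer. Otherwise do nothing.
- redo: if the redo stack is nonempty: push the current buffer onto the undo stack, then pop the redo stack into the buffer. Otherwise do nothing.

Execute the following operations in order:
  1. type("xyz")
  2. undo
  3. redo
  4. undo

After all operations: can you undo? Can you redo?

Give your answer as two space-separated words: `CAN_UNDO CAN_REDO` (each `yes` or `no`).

After op 1 (type): buf='xyz' undo_depth=1 redo_depth=0
After op 2 (undo): buf='(empty)' undo_depth=0 redo_depth=1
After op 3 (redo): buf='xyz' undo_depth=1 redo_depth=0
After op 4 (undo): buf='(empty)' undo_depth=0 redo_depth=1

Answer: no yes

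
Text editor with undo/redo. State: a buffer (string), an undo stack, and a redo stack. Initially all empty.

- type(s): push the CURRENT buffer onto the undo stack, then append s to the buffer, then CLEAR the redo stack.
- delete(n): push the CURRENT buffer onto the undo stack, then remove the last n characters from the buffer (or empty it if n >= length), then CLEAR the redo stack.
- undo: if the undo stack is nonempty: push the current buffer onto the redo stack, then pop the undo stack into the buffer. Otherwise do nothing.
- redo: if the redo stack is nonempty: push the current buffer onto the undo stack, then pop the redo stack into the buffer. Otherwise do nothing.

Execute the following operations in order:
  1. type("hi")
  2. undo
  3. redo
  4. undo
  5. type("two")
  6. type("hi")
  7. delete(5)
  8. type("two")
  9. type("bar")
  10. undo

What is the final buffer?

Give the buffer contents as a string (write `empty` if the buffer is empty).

After op 1 (type): buf='hi' undo_depth=1 redo_depth=0
After op 2 (undo): buf='(empty)' undo_depth=0 redo_depth=1
After op 3 (redo): buf='hi' undo_depth=1 redo_depth=0
After op 4 (undo): buf='(empty)' undo_depth=0 redo_depth=1
After op 5 (type): buf='two' undo_depth=1 redo_depth=0
After op 6 (type): buf='twohi' undo_depth=2 redo_depth=0
After op 7 (delete): buf='(empty)' undo_depth=3 redo_depth=0
After op 8 (type): buf='two' undo_depth=4 redo_depth=0
After op 9 (type): buf='twobar' undo_depth=5 redo_depth=0
After op 10 (undo): buf='two' undo_depth=4 redo_depth=1

Answer: two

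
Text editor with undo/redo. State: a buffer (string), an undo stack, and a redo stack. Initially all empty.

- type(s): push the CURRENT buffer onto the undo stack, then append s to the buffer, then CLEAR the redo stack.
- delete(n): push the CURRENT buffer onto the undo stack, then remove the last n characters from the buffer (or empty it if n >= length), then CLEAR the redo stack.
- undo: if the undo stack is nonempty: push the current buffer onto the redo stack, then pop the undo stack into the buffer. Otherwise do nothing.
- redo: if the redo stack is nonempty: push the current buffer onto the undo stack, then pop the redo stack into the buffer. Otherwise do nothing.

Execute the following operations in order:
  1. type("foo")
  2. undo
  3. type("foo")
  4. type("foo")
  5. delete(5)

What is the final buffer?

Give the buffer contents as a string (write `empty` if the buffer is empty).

Answer: f

Derivation:
After op 1 (type): buf='foo' undo_depth=1 redo_depth=0
After op 2 (undo): buf='(empty)' undo_depth=0 redo_depth=1
After op 3 (type): buf='foo' undo_depth=1 redo_depth=0
After op 4 (type): buf='foofoo' undo_depth=2 redo_depth=0
After op 5 (delete): buf='f' undo_depth=3 redo_depth=0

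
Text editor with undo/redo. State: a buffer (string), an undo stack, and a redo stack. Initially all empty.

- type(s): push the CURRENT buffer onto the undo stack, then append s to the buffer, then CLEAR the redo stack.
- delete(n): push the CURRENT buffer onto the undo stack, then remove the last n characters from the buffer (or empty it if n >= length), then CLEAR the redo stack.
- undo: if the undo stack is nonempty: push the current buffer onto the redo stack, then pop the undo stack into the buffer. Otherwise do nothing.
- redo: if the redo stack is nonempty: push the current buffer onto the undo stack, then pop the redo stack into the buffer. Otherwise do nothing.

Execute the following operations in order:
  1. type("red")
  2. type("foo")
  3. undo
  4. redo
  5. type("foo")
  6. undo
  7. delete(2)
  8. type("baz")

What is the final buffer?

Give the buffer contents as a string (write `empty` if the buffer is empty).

After op 1 (type): buf='red' undo_depth=1 redo_depth=0
After op 2 (type): buf='redfoo' undo_depth=2 redo_depth=0
After op 3 (undo): buf='red' undo_depth=1 redo_depth=1
After op 4 (redo): buf='redfoo' undo_depth=2 redo_depth=0
After op 5 (type): buf='redfoofoo' undo_depth=3 redo_depth=0
After op 6 (undo): buf='redfoo' undo_depth=2 redo_depth=1
After op 7 (delete): buf='redf' undo_depth=3 redo_depth=0
After op 8 (type): buf='redfbaz' undo_depth=4 redo_depth=0

Answer: redfbaz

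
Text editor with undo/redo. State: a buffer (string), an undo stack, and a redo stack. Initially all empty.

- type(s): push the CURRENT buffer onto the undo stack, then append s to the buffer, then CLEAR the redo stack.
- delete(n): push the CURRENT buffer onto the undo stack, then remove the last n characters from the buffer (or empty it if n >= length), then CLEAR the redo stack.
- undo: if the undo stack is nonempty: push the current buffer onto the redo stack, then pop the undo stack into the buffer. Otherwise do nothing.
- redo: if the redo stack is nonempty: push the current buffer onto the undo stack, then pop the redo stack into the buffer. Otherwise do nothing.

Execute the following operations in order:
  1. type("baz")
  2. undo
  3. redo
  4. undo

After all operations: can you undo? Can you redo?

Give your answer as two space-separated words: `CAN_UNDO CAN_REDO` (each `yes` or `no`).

After op 1 (type): buf='baz' undo_depth=1 redo_depth=0
After op 2 (undo): buf='(empty)' undo_depth=0 redo_depth=1
After op 3 (redo): buf='baz' undo_depth=1 redo_depth=0
After op 4 (undo): buf='(empty)' undo_depth=0 redo_depth=1

Answer: no yes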